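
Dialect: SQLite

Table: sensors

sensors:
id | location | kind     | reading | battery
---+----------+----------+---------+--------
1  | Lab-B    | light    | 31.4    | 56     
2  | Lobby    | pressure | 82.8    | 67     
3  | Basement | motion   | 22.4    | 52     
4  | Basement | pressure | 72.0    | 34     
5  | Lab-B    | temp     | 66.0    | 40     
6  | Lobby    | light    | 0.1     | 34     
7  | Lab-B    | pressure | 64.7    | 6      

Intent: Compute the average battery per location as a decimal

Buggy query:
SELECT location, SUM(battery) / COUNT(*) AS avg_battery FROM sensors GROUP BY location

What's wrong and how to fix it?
Bug: SUM(battery) and COUNT(*) are both integers; the division truncates the fractional part

Fix: Multiply by 1.0 (or CAST to REAL) to force floating-point division

Corrected query:
SELECT location, SUM(battery) * 1.0 / COUNT(*) AS avg_battery FROM sensors GROUP BY location

Result:
location | avg_battery
---------+------------
Basement | 43         
Lab-B    | 34         
Lobby    | 50.5       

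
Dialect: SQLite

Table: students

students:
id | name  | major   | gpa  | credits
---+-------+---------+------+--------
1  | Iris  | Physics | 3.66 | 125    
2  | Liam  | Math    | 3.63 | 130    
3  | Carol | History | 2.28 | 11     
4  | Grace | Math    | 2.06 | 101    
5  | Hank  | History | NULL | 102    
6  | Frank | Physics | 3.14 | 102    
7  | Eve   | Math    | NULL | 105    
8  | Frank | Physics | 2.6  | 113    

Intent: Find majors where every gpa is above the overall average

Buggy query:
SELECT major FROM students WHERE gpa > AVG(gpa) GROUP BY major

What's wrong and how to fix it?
Bug: WHERE evaluates per row before aggregation, so AVG() is unavailable

Fix: Use a subquery for AVG and a HAVING MIN(...) filter so the condition holds for every row in the group

Corrected query:
SELECT major FROM students GROUP BY major HAVING MIN(gpa) > (SELECT AVG(gpa) FROM students)

Result:
(no rows)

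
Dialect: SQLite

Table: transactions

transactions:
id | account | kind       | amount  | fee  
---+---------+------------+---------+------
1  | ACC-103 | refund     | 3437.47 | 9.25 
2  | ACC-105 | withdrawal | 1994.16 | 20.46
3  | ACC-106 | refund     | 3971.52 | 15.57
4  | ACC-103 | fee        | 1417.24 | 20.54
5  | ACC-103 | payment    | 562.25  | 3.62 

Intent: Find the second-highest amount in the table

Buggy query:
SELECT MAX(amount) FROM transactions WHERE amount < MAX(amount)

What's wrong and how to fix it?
Bug: MAX(amount) on the right of the comparison is an aggregate-in-WHERE error

Fix: Put the inner MAX in a scalar subquery

Corrected query:
SELECT MAX(amount) FROM transactions WHERE amount < (SELECT MAX(amount) FROM transactions)

Result:
MAX(amount)
-----------
3437.47    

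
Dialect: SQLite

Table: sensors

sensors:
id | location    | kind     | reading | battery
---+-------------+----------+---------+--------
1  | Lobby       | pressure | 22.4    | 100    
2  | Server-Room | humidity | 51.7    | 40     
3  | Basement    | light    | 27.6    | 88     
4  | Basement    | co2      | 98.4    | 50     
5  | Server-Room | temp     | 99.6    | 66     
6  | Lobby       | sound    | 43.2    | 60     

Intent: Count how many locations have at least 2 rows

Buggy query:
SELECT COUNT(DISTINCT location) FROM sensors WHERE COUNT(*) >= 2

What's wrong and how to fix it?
Bug: WHERE filters individual rows, not groups, so a group-level COUNT is invalid there

Fix: Use a subquery that GROUPs and filters with HAVING, then count its rows

Corrected query:
SELECT COUNT(*) FROM (SELECT location FROM sensors GROUP BY location HAVING COUNT(*) >= 2)

Result:
COUNT(*)
--------
3       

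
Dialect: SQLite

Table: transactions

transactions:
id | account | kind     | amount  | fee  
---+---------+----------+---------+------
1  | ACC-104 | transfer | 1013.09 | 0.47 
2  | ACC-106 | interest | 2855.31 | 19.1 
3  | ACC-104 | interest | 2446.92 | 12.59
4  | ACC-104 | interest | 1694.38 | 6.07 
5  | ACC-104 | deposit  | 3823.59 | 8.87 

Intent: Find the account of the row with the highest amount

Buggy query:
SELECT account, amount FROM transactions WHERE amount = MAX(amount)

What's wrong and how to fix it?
Bug: WHERE is evaluated per row; an aggregate over the whole table isn't defined there

Fix: Wrap MAX in a scalar subquery so WHERE compares against a single value

Corrected query:
SELECT account, amount FROM transactions WHERE amount = (SELECT MAX(amount) FROM transactions)

Result:
account | amount 
--------+--------
ACC-104 | 3823.59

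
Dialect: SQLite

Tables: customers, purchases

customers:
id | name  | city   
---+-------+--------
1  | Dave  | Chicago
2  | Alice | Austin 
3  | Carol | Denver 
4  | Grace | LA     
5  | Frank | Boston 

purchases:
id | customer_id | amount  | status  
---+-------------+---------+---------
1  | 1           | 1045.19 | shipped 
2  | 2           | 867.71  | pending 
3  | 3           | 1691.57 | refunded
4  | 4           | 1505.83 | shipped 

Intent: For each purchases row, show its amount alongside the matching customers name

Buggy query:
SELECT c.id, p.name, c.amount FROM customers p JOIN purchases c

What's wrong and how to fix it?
Bug: JOIN with no ON clause produces a cartesian product; every purchases row pairs with every customers row

Fix: Specify the join condition linking the foreign key to the parent id

Corrected query:
SELECT c.id, p.name, c.amount FROM customers p JOIN purchases c ON c.customer_id = p.id

Result:
id | name  | amount 
---+-------+--------
1  | Dave  | 1045.19
2  | Alice | 867.71 
3  | Carol | 1691.57
4  | Grace | 1505.83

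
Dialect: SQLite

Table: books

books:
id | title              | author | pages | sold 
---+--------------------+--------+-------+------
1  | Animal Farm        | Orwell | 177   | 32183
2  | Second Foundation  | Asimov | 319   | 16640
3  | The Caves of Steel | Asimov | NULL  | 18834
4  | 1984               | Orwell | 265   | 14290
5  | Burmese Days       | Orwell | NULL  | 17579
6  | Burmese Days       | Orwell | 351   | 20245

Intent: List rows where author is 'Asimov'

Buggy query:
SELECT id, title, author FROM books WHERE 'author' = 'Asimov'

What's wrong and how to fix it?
Bug: 'author' in single quotes is a string literal, not the column; the comparison is literal-vs-literal and never true

Fix: Reference the column as author without single quotes

Corrected query:
SELECT id, title, author FROM books WHERE author = 'Asimov'

Result:
id | title              | author
---+--------------------+-------
2  | Second Foundation  | Asimov
3  | The Caves of Steel | Asimov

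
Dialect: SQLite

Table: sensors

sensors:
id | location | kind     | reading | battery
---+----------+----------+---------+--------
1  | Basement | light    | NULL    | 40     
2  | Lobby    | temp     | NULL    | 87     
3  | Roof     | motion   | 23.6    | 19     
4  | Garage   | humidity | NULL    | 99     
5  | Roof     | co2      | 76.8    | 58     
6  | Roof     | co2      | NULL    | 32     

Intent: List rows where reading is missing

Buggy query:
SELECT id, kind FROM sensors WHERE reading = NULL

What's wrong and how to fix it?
Bug: '= NULL' is always unknown in SQL three-valued logic, so no rows match

Fix: Replace '= NULL' with 'IS NULL'

Corrected query:
SELECT id, kind FROM sensors WHERE reading IS NULL

Result:
id | kind    
---+---------
1  | light   
2  | temp    
4  | humidity
6  | co2     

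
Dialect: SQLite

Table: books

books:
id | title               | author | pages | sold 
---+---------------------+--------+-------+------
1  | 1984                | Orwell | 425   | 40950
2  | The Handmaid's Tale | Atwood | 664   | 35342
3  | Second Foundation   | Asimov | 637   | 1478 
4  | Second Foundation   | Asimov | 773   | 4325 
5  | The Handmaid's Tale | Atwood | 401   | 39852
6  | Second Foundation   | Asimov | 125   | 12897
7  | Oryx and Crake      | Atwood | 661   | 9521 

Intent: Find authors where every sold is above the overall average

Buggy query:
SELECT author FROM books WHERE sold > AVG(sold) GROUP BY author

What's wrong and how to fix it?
Bug: AVG() is an aggregate; it can't sit directly in WHERE

Fix: Compute the overall average in a scalar subquery and compare each group's MIN against it in HAVING

Corrected query:
SELECT author FROM books GROUP BY author HAVING MIN(sold) > (SELECT AVG(sold) FROM books)

Result:
author
------
Orwell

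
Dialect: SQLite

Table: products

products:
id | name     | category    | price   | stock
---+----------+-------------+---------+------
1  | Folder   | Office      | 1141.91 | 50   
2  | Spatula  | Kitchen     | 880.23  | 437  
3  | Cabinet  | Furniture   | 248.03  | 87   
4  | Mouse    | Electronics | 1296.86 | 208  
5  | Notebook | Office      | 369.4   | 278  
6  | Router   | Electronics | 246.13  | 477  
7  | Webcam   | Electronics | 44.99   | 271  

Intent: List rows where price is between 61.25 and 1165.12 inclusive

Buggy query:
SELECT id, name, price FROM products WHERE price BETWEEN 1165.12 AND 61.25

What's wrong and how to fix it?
Bug: BETWEEN expects the lower bound first; with 1165.12 AND 61.25 the range is empty

Fix: Write BETWEEN 61.25 AND 1165.12

Corrected query:
SELECT id, name, price FROM products WHERE price BETWEEN 61.25 AND 1165.12

Result:
id | name     | price  
---+----------+--------
1  | Folder   | 1141.91
2  | Spatula  | 880.23 
3  | Cabinet  | 248.03 
5  | Notebook | 369.4  
6  | Router   | 246.13 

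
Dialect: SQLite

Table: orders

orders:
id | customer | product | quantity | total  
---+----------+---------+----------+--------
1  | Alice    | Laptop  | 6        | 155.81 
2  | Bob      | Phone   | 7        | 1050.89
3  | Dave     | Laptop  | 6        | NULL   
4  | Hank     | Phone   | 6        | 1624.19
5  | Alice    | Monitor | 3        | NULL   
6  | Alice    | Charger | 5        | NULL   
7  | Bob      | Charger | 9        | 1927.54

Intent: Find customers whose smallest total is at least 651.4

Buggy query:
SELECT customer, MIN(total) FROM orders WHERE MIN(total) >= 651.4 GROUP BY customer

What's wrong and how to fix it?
Bug: MIN() in WHERE is a misuse of aggregate

Fix: Replace WHERE with HAVING after the GROUP BY

Corrected query:
SELECT customer, MIN(total) FROM orders GROUP BY customer HAVING MIN(total) >= 651.4

Result:
customer | MIN(total)
---------+-----------
Bob      | 1050.89   
Hank     | 1624.19   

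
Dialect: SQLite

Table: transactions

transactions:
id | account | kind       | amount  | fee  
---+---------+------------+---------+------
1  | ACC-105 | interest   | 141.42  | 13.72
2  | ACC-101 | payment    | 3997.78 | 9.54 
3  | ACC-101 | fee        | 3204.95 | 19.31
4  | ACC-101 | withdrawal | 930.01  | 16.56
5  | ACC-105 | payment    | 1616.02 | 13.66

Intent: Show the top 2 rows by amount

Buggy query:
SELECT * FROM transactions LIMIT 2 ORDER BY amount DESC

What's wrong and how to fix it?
Bug: LIMIT must come after ORDER BY

Fix: Sort with ORDER BY, then apply LIMIT

Corrected query:
SELECT * FROM transactions ORDER BY amount DESC LIMIT 2

Result:
id | account | kind    | amount  | fee  
---+---------+---------+---------+------
2  | ACC-101 | payment | 3997.78 | 9.54 
3  | ACC-101 | fee     | 3204.95 | 19.31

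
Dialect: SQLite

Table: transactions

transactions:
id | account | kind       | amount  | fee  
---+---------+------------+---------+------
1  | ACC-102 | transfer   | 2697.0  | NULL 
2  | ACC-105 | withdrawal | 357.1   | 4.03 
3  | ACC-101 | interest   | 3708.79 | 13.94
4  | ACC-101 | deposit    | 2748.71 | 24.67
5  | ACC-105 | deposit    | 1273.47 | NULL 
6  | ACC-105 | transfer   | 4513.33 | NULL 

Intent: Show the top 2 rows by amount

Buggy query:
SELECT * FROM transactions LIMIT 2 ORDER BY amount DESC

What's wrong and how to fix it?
Bug: ORDER BY cannot follow LIMIT; LIMIT is the final clause

Fix: Swap the clauses: ORDER BY first, then LIMIT

Corrected query:
SELECT * FROM transactions ORDER BY amount DESC LIMIT 2

Result:
id | account | kind     | amount  | fee  
---+---------+----------+---------+------
6  | ACC-105 | transfer | 4513.33 | NULL 
3  | ACC-101 | interest | 3708.79 | 13.94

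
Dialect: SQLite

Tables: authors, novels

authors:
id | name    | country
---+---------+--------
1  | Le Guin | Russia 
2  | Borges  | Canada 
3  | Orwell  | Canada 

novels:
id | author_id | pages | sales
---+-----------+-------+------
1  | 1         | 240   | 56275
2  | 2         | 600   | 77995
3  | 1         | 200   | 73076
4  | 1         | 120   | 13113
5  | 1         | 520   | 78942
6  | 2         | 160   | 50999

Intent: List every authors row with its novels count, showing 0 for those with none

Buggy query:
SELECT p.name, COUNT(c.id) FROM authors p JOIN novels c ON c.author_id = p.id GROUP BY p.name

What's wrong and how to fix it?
Bug: An inner join excludes parents with zero children

Fix: Switch to LEFT JOIN to retain unmatched parent rows

Corrected query:
SELECT p.name, COUNT(c.id) FROM authors p LEFT JOIN novels c ON c.author_id = p.id GROUP BY p.name

Result:
name    | COUNT(c.id)
--------+------------
Borges  | 2          
Le Guin | 4          
Orwell  | 0          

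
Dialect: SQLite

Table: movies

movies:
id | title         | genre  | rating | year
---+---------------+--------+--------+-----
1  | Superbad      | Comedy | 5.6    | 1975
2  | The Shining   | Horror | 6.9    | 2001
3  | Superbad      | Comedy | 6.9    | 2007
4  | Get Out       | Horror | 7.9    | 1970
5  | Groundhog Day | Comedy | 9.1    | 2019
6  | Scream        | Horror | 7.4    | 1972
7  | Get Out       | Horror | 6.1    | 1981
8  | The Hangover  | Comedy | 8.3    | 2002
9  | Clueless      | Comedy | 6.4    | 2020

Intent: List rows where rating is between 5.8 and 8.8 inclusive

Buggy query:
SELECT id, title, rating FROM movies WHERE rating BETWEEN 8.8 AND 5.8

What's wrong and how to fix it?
Bug: BETWEEN expects the lower bound first; with 8.8 AND 5.8 the range is empty

Fix: Swap the bounds so the smaller value comes first

Corrected query:
SELECT id, title, rating FROM movies WHERE rating BETWEEN 5.8 AND 8.8

Result:
id | title        | rating
---+--------------+-------
2  | The Shining  | 6.9   
3  | Superbad     | 6.9   
4  | Get Out      | 7.9   
6  | Scream       | 7.4   
7  | Get Out      | 6.1   
8  | The Hangover | 8.3   
9  | Clueless     | 6.4   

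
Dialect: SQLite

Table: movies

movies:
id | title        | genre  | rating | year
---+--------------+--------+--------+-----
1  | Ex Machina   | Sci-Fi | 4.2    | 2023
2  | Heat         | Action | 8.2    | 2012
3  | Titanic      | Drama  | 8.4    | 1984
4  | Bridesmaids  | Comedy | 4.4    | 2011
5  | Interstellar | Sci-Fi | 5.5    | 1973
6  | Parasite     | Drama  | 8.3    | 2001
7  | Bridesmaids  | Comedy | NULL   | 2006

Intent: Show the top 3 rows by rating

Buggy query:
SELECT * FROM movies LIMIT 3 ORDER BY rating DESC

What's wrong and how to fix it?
Bug: ORDER BY cannot follow LIMIT; LIMIT is the final clause

Fix: Swap the clauses: ORDER BY first, then LIMIT

Corrected query:
SELECT * FROM movies ORDER BY rating DESC LIMIT 3

Result:
id | title    | genre  | rating | year
---+----------+--------+--------+-----
3  | Titanic  | Drama  | 8.4    | 1984
6  | Parasite | Drama  | 8.3    | 2001
2  | Heat     | Action | 8.2    | 2012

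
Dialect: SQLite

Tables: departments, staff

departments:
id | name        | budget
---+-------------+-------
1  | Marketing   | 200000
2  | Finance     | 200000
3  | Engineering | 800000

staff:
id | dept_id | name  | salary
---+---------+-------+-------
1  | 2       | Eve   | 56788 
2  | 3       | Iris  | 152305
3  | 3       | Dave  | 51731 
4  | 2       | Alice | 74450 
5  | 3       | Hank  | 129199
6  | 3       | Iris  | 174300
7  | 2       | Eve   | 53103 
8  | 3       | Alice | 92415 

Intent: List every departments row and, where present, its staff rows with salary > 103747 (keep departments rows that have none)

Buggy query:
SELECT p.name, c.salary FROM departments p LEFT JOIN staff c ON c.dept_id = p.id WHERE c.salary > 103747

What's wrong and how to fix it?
Bug: A WHERE condition on the right-hand table after LEFT JOIN drops unmatched parents

Fix: Put 'c.salary > 103747' in the JOIN's ON clause instead of WHERE

Corrected query:
SELECT p.name, c.salary FROM departments p LEFT JOIN staff c ON c.dept_id = p.id AND c.salary > 103747

Result:
name        | salary
------------+-------
Marketing   | NULL  
Finance     | NULL  
Engineering | 129199
Engineering | 152305
Engineering | 174300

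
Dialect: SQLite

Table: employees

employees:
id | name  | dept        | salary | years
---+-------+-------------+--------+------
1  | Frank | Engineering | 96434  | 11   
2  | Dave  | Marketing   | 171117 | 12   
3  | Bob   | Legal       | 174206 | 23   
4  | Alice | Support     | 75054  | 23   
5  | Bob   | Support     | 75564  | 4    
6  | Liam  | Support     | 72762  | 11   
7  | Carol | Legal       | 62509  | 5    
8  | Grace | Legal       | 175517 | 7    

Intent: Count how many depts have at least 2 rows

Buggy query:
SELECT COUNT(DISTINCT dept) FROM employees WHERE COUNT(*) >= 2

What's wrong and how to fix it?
Bug: COUNT(*) cannot appear in WHERE; the per-group count doesn't exist yet

Fix: Group first with HAVING COUNT(*) >= 2, then COUNT the resulting groups

Corrected query:
SELECT COUNT(*) FROM (SELECT dept FROM employees GROUP BY dept HAVING COUNT(*) >= 2)

Result:
COUNT(*)
--------
2       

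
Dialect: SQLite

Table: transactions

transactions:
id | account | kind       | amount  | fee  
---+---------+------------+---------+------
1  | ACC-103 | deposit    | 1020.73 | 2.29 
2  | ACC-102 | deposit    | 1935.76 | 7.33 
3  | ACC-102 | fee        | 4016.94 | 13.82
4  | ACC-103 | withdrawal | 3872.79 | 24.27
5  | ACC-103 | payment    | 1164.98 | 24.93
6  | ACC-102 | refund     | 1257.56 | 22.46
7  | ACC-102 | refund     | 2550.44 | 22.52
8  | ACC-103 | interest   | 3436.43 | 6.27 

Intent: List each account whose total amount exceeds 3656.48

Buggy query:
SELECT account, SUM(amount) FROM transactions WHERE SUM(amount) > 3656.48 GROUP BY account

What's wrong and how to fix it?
Bug: WHERE runs before GROUP BY, so aggregates aren't available there

Fix: Move the aggregate condition to a HAVING clause

Corrected query:
SELECT account, SUM(amount) FROM transactions GROUP BY account HAVING SUM(amount) > 3656.48

Result:
account | SUM(amount)
--------+------------
ACC-102 | 9760.7     
ACC-103 | 9494.93    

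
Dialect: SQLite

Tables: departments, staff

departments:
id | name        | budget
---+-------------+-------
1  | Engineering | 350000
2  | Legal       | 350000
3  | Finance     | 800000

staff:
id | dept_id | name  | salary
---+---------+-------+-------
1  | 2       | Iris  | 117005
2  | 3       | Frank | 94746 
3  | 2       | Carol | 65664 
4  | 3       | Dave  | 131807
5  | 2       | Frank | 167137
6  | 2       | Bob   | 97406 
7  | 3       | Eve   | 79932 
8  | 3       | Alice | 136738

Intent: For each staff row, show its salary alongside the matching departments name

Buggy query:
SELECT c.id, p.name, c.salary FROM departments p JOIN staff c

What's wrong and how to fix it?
Bug: Missing join condition: each staff row is matched to all departments rows instead of just its own

Fix: Add ON c.dept_id = p.id to the JOIN

Corrected query:
SELECT c.id, p.name, c.salary FROM departments p JOIN staff c ON c.dept_id = p.id

Result:
id | name    | salary
---+---------+-------
1  | Legal   | 117005
2  | Finance | 94746 
3  | Legal   | 65664 
4  | Finance | 131807
5  | Legal   | 167137
6  | Legal   | 97406 
7  | Finance | 79932 
8  | Finance | 136738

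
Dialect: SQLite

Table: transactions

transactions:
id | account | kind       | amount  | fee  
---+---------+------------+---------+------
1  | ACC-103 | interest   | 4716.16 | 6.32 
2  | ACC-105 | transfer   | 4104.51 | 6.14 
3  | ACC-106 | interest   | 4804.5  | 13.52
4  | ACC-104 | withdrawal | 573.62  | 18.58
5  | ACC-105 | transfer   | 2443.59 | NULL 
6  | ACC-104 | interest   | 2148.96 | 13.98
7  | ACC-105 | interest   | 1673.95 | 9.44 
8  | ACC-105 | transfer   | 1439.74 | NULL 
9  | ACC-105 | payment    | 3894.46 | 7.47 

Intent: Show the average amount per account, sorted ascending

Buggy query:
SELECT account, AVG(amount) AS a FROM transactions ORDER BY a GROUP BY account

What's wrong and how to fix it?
Bug: GROUP BY must precede ORDER BY

Fix: Move ORDER BY to the end, after GROUP BY

Corrected query:
SELECT account, AVG(amount) AS a FROM transactions GROUP BY account ORDER BY a

Result:
account | a      
--------+--------
ACC-104 | 1361.29
ACC-105 | 2711.25
ACC-103 | 4716.16
ACC-106 | 4804.5 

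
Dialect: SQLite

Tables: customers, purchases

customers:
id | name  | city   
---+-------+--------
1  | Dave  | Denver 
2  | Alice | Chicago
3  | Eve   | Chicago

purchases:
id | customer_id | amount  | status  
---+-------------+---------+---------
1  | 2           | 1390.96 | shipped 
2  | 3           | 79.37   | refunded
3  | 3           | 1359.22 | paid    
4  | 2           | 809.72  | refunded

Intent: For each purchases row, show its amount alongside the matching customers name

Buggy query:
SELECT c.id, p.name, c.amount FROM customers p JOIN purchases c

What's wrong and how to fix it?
Bug: Missing join condition: each purchases row is matched to all customers rows instead of just its own

Fix: Specify the join condition linking the foreign key to the parent id

Corrected query:
SELECT c.id, p.name, c.amount FROM customers p JOIN purchases c ON c.customer_id = p.id

Result:
id | name  | amount 
---+-------+--------
1  | Alice | 1390.96
2  | Eve   | 79.37  
3  | Eve   | 1359.22
4  | Alice | 809.72 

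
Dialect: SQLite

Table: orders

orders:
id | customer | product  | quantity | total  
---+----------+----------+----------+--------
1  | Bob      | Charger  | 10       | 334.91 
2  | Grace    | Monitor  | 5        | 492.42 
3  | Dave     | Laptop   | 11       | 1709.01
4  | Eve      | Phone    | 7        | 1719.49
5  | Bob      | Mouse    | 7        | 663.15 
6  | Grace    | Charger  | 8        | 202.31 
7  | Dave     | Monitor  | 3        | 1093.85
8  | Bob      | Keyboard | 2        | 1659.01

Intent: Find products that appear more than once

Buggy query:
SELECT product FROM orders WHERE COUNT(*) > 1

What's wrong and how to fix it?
Bug: COUNT(*) is an aggregate and cannot be used in WHERE

Fix: GROUP BY product, then filter groups with HAVING COUNT(*) > 1

Corrected query:
SELECT product FROM orders GROUP BY product HAVING COUNT(*) > 1

Result:
product
-------
Charger
Monitor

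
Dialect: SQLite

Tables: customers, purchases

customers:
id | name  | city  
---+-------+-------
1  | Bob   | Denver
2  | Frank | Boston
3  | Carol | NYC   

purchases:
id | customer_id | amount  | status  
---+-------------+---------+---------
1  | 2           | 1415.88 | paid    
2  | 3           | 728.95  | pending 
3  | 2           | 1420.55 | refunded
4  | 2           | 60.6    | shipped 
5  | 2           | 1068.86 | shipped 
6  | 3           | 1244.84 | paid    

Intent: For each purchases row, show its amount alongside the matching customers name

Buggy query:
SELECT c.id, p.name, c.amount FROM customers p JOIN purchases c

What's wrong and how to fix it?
Bug: Missing join condition: each purchases row is matched to all customers rows instead of just its own

Fix: Add ON c.customer_id = p.id to the JOIN

Corrected query:
SELECT c.id, p.name, c.amount FROM customers p JOIN purchases c ON c.customer_id = p.id

Result:
id | name  | amount 
---+-------+--------
1  | Frank | 1415.88
2  | Carol | 728.95 
3  | Frank | 1420.55
4  | Frank | 60.6   
5  | Frank | 1068.86
6  | Carol | 1244.84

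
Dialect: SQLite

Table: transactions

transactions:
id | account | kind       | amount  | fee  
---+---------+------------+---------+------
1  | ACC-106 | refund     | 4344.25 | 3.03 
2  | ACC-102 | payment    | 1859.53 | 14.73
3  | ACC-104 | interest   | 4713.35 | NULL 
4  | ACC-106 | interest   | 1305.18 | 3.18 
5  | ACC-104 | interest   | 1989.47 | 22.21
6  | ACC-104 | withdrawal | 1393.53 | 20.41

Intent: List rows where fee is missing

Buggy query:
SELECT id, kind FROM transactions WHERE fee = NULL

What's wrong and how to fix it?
Bug: '= NULL' is always unknown in SQL three-valued logic, so no rows match

Fix: Use IS NULL to test for NULL

Corrected query:
SELECT id, kind FROM transactions WHERE fee IS NULL

Result:
id | kind    
---+---------
3  | interest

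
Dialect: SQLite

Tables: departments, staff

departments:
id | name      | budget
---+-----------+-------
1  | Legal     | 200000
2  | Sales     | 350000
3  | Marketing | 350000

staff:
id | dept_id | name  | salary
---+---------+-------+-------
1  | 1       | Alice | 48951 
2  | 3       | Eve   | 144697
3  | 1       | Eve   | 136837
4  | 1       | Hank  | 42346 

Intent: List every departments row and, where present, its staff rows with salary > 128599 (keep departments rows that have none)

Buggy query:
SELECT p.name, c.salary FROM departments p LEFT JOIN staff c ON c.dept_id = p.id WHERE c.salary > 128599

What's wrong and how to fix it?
Bug: A WHERE condition on the right-hand table after LEFT JOIN drops unmatched parents

Fix: Move the right-table condition into the ON clause so unmatched parents are kept

Corrected query:
SELECT p.name, c.salary FROM departments p LEFT JOIN staff c ON c.dept_id = p.id AND c.salary > 128599

Result:
name      | salary
----------+-------
Legal     | 136837
Sales     | NULL  
Marketing | 144697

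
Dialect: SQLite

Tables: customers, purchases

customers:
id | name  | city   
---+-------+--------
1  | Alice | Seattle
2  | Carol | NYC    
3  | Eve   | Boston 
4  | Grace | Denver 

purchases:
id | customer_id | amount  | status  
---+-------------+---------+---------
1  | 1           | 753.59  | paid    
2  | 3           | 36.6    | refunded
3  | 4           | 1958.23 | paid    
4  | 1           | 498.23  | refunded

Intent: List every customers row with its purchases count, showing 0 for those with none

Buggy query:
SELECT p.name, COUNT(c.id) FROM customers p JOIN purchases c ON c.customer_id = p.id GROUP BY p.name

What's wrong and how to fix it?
Bug: An inner join excludes parents with zero children

Fix: Switch to LEFT JOIN to retain unmatched parent rows

Corrected query:
SELECT p.name, COUNT(c.id) FROM customers p LEFT JOIN purchases c ON c.customer_id = p.id GROUP BY p.name

Result:
name  | COUNT(c.id)
------+------------
Alice | 2          
Carol | 0          
Eve   | 1          
Grace | 1          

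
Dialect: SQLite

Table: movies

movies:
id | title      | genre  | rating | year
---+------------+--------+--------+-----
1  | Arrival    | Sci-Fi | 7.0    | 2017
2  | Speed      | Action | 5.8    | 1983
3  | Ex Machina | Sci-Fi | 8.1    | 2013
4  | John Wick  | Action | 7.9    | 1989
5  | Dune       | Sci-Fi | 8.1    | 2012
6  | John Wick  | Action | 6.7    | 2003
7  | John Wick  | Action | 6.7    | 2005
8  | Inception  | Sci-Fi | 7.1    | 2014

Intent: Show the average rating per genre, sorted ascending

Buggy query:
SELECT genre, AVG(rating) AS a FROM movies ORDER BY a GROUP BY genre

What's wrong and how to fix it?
Bug: GROUP BY must precede ORDER BY

Fix: Move ORDER BY to the end, after GROUP BY

Corrected query:
SELECT genre, AVG(rating) AS a FROM movies GROUP BY genre ORDER BY a

Result:
genre  | a    
-------+------
Action | 6.775
Sci-Fi | 7.575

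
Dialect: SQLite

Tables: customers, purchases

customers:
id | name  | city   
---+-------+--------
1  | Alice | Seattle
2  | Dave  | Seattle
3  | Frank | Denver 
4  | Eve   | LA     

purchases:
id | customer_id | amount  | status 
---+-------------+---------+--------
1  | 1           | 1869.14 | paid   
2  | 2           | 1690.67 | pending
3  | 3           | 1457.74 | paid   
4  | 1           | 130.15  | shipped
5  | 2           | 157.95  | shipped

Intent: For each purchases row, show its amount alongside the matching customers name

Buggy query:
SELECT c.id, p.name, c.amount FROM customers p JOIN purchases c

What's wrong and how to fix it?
Bug: Missing join condition: each purchases row is matched to all customers rows instead of just its own

Fix: Specify the join condition linking the foreign key to the parent id

Corrected query:
SELECT c.id, p.name, c.amount FROM customers p JOIN purchases c ON c.customer_id = p.id

Result:
id | name  | amount 
---+-------+--------
1  | Alice | 1869.14
2  | Dave  | 1690.67
3  | Frank | 1457.74
4  | Alice | 130.15 
5  | Dave  | 157.95 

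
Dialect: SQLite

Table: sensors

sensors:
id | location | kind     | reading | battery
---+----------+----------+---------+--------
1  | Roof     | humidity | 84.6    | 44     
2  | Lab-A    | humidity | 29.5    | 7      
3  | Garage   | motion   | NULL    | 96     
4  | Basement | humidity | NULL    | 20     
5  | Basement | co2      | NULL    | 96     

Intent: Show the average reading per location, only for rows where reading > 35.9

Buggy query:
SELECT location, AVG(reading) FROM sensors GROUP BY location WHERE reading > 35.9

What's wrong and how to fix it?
Bug: Row-level WHERE must come before GROUP BY in the clause order

Fix: Place WHERE between FROM and GROUP BY

Corrected query:
SELECT location, AVG(reading) FROM sensors WHERE reading > 35.9 GROUP BY location

Result:
location | AVG(reading)
---------+-------------
Roof     | 84.6        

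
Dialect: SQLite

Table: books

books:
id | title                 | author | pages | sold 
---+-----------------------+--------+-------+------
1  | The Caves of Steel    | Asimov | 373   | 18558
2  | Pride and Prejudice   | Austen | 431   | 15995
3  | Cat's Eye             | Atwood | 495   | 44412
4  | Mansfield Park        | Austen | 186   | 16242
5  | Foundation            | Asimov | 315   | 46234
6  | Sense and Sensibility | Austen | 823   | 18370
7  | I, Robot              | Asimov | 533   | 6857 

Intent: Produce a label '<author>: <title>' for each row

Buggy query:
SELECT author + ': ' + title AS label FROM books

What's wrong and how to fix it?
Bug: '+' is numeric addition; on text columns SQLite converts them to 0 instead of concatenating

Fix: Use the || operator for string concatenation

Corrected query:
SELECT author || ': ' || title AS label FROM books

Result:
label                        
-----------------------------
Asimov: The Caves of Steel   
Austen: Pride and Prejudice  
Atwood: Cat's Eye            
Austen: Mansfield Park       
Asimov: Foundation           
Austen: Sense and Sensibility
Asimov: I, Robot             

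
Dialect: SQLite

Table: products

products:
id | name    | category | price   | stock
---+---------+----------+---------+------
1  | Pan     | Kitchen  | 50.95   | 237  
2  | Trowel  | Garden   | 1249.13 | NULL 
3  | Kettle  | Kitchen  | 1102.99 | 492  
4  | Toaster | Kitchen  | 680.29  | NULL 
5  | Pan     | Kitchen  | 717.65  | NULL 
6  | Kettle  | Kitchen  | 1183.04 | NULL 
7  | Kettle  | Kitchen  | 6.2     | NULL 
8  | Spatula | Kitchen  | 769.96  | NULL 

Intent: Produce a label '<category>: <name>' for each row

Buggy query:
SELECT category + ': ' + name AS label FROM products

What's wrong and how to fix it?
Bug: '+' is numeric addition; on text columns SQLite converts them to 0 instead of concatenating

Fix: Replace + with || to concatenate text

Corrected query:
SELECT category || ': ' || name AS label FROM products

Result:
label           
----------------
Kitchen: Pan    
Garden: Trowel  
Kitchen: Kettle 
Kitchen: Toaster
Kitchen: Pan    
Kitchen: Kettle 
Kitchen: Kettle 
Kitchen: Spatula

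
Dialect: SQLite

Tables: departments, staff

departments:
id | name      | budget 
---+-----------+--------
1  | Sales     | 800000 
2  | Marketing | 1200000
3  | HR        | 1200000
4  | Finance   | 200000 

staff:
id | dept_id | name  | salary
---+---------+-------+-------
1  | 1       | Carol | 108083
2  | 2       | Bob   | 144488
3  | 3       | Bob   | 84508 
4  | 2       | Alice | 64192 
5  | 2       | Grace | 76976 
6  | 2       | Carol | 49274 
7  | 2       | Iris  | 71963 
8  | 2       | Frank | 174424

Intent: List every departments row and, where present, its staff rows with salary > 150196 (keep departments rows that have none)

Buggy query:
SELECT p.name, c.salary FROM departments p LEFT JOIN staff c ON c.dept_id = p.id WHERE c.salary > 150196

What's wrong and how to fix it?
Bug: Filtering c.salary in WHERE discards the NULL rows produced by LEFT JOIN, turning it into an inner join

Fix: Put 'c.salary > 150196' in the JOIN's ON clause instead of WHERE

Corrected query:
SELECT p.name, c.salary FROM departments p LEFT JOIN staff c ON c.dept_id = p.id AND c.salary > 150196

Result:
name      | salary
----------+-------
Sales     | NULL  
Marketing | 174424
HR        | NULL  
Finance   | NULL  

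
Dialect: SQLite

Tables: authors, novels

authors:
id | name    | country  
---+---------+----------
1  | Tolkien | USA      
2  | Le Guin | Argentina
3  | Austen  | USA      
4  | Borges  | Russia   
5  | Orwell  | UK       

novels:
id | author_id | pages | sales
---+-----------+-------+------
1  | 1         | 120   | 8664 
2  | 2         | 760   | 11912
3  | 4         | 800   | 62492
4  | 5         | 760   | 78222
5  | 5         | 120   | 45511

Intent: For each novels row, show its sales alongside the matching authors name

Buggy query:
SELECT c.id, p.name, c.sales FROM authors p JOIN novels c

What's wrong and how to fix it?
Bug: Missing join condition: each novels row is matched to all authors rows instead of just its own

Fix: Specify the join condition linking the foreign key to the parent id

Corrected query:
SELECT c.id, p.name, c.sales FROM authors p JOIN novels c ON c.author_id = p.id

Result:
id | name    | sales
---+---------+------
1  | Tolkien | 8664 
2  | Le Guin | 11912
3  | Borges  | 62492
4  | Orwell  | 78222
5  | Orwell  | 45511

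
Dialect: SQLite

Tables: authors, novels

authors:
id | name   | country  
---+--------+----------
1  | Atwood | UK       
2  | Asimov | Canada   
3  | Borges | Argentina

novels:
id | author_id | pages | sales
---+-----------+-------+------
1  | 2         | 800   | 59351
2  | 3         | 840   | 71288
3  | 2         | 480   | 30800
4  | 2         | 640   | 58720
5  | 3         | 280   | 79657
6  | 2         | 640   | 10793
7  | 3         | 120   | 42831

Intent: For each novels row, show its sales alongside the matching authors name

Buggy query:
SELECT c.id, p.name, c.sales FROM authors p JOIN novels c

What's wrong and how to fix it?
Bug: JOIN with no ON clause produces a cartesian product; every novels row pairs with every authors row

Fix: Specify the join condition linking the foreign key to the parent id

Corrected query:
SELECT c.id, p.name, c.sales FROM authors p JOIN novels c ON c.author_id = p.id

Result:
id | name   | sales
---+--------+------
1  | Asimov | 59351
2  | Borges | 71288
3  | Asimov | 30800
4  | Asimov | 58720
5  | Borges | 79657
6  | Asimov | 10793
7  | Borges | 42831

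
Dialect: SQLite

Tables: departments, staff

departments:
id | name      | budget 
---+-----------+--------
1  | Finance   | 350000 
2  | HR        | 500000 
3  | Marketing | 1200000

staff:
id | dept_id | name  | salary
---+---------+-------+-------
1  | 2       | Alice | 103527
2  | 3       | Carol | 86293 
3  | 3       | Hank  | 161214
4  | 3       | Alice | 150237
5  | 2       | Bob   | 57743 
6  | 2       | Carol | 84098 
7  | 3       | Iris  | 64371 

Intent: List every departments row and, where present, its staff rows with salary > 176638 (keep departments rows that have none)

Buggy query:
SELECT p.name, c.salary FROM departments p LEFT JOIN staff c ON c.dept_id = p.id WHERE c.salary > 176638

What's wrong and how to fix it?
Bug: Filtering c.salary in WHERE discards the NULL rows produced by LEFT JOIN, turning it into an inner join

Fix: Put 'c.salary > 176638' in the JOIN's ON clause instead of WHERE

Corrected query:
SELECT p.name, c.salary FROM departments p LEFT JOIN staff c ON c.dept_id = p.id AND c.salary > 176638

Result:
name      | salary
----------+-------
Finance   | NULL  
HR        | NULL  
Marketing | NULL  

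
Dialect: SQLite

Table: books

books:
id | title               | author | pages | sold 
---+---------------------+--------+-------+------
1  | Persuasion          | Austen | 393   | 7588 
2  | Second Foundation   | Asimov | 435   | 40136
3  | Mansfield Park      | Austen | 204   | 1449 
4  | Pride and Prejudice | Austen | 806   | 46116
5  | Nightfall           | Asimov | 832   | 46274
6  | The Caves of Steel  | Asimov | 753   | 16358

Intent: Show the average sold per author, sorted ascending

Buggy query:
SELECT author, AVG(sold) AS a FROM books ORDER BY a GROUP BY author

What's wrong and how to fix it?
Bug: GROUP BY must precede ORDER BY

Fix: Reorder: SELECT … FROM … GROUP BY … ORDER BY …

Corrected query:
SELECT author, AVG(sold) AS a FROM books GROUP BY author ORDER BY a

Result:
author | a           
-------+-------------
Austen | 18384.333333
Asimov | 34256       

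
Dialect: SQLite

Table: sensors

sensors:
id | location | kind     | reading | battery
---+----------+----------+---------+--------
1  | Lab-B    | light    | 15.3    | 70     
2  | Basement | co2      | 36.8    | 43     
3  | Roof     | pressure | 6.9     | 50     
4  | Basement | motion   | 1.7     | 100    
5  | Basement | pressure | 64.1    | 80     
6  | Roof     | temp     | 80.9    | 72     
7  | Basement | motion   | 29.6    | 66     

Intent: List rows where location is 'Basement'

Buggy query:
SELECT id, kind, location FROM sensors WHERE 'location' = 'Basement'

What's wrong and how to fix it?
Bug: 'location' in single quotes is a string literal, not the column; the comparison is literal-vs-literal and never true

Fix: Reference the column as location without single quotes

Corrected query:
SELECT id, kind, location FROM sensors WHERE location = 'Basement'

Result:
id | kind     | location
---+----------+---------
2  | co2      | Basement
4  | motion   | Basement
5  | pressure | Basement
7  | motion   | Basement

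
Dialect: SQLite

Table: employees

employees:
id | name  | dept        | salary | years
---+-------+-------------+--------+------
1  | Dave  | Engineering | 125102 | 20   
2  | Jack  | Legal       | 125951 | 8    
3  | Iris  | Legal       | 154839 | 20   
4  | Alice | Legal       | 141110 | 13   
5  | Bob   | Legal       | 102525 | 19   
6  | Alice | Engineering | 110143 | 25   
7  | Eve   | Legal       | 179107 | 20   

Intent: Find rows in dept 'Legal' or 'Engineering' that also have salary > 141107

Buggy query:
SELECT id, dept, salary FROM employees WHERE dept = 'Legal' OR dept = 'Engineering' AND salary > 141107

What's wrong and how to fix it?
Bug: Without parentheses, AND is evaluated before OR, so the salary filter only applies to the 'Engineering' branch

Fix: Add parentheses around the OR so the AND applies to both alternatives

Corrected query:
SELECT id, dept, salary FROM employees WHERE (dept = 'Legal' OR dept = 'Engineering') AND salary > 141107

Result:
id | dept  | salary
---+-------+-------
3  | Legal | 154839
4  | Legal | 141110
7  | Legal | 179107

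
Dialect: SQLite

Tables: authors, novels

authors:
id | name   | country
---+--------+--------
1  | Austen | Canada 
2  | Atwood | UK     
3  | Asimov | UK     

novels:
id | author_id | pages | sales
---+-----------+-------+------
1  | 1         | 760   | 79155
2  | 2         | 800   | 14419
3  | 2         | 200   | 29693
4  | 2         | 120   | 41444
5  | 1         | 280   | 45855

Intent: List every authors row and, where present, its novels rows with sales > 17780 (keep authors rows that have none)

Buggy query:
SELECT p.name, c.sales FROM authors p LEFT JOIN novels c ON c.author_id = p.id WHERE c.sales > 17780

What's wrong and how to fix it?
Bug: Filtering c.sales in WHERE discards the NULL rows produced by LEFT JOIN, turning it into an inner join

Fix: Put 'c.sales > 17780' in the JOIN's ON clause instead of WHERE

Corrected query:
SELECT p.name, c.sales FROM authors p LEFT JOIN novels c ON c.author_id = p.id AND c.sales > 17780

Result:
name   | sales
-------+------
Austen | 45855
Austen | 79155
Atwood | 29693
Atwood | 41444
Asimov | NULL 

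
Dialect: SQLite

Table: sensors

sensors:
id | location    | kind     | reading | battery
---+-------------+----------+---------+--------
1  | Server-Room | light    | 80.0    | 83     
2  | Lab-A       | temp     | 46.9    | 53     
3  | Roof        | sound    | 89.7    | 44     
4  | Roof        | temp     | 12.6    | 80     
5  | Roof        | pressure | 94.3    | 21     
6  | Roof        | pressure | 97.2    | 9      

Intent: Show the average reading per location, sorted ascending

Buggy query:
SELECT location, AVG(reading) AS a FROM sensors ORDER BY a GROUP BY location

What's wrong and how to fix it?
Bug: GROUP BY must precede ORDER BY

Fix: Reorder: SELECT … FROM … GROUP BY … ORDER BY …

Corrected query:
SELECT location, AVG(reading) AS a FROM sensors GROUP BY location ORDER BY a

Result:
location    | a    
------------+------
Lab-A       | 46.9 
Roof        | 73.45
Server-Room | 80   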